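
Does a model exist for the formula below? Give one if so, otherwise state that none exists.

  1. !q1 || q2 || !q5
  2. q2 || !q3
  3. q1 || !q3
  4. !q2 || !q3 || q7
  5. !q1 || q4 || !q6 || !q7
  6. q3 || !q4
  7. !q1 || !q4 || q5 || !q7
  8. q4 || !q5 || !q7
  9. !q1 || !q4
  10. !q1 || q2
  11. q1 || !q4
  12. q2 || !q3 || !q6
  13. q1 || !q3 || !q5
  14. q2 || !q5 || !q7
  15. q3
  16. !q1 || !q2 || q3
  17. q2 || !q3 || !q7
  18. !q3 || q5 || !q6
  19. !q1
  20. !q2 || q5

Case q1 = True:
  Clause (!q1) is falsified — contradiction.
Case q1 = False:
  (q1 || !q3) forces q3 = False.
  Clause (q3) is falsified — contradiction.
Both cases fail, so the formula is unsatisfiable.

No satisfying assignment exists.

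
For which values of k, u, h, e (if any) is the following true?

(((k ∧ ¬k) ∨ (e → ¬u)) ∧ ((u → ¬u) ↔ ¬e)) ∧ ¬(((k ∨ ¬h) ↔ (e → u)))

k=F; u=F; h=T; e=F

  ((k ∧ ¬k) ∨ (e → ¬u)) ∧ ((u → ¬u) ↔ ¬e) = True
    (k ∧ ¬k) ∨ (e → ¬u) = True
      k ∧ ¬k = False
        ¬k = True
      e → ¬u = True
        ¬u = True
    (u → ¬u) ↔ ¬e = True
      u → ¬u = True
        ¬u = True
      ¬e = True
  ¬(((k ∨ ¬h) ↔ (e → u))) = True
    (k ∨ ¬h) ↔ (e → u) = False
      k ∨ ¬h = False
        ¬h = False
      e → u = True
Both conjuncts True, so the formula holds.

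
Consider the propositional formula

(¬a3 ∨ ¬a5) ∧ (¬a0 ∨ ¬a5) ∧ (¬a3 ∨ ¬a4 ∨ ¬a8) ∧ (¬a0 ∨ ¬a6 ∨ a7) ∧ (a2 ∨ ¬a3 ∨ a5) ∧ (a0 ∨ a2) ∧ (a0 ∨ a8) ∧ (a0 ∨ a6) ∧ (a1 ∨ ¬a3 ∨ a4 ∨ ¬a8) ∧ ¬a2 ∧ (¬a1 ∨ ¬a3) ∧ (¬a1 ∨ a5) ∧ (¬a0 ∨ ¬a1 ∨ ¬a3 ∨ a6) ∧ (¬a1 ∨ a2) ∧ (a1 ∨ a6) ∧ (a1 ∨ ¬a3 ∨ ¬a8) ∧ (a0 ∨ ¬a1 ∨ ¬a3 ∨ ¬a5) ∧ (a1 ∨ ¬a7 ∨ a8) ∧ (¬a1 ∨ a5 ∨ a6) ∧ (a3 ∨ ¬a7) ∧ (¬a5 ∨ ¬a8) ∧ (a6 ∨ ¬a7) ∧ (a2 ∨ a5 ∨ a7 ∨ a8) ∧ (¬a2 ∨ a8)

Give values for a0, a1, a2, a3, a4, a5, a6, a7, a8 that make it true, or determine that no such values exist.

Case a2 = True:
  Clause (¬a2) is falsified — contradiction.
Case a2 = False:
  (a0 ∨ a2) forces a0 = True.
  (¬a0 ∨ ¬a5) forces a5 = False.
  (a2 ∨ ¬a3 ∨ a5) forces a3 = False.
  (¬a1 ∨ a5) forces a1 = False.
  (a1 ∨ a6) forces a6 = True.
  (¬a0 ∨ ¬a6 ∨ a7) forces a7 = True.
  Clause (a3 ∨ ¬a7) is falsified — contradiction.
Both cases fail, so the formula is unsatisfiable.

The formula is unsatisfiable.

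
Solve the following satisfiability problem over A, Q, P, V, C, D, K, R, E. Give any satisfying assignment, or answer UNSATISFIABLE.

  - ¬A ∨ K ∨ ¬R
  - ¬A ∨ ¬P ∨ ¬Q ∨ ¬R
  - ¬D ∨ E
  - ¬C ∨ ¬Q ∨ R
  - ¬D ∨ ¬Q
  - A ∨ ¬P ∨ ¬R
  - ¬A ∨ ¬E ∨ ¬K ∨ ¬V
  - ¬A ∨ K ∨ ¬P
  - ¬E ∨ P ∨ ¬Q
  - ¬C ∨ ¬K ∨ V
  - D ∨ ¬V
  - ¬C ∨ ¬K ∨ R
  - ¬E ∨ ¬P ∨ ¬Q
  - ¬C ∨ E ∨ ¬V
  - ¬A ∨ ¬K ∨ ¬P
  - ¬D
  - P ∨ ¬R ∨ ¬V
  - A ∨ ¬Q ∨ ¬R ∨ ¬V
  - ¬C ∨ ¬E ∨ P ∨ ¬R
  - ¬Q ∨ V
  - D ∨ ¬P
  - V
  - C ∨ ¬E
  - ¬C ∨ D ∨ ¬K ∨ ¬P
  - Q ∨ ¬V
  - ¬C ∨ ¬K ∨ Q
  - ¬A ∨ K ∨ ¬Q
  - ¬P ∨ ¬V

Case V = True:
  (D ∨ ¬V) forces D = True.
  Clause (¬D) is falsified — contradiction.
Case V = False:
  Clause (V) is falsified — contradiction.
Both cases fail, so the formula is unsatisfiable.

UNSATISFIABLE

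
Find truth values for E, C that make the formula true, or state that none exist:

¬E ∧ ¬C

E = False; C = False

  ¬E = True
  ¬C = True
Both conjuncts True, so the formula holds.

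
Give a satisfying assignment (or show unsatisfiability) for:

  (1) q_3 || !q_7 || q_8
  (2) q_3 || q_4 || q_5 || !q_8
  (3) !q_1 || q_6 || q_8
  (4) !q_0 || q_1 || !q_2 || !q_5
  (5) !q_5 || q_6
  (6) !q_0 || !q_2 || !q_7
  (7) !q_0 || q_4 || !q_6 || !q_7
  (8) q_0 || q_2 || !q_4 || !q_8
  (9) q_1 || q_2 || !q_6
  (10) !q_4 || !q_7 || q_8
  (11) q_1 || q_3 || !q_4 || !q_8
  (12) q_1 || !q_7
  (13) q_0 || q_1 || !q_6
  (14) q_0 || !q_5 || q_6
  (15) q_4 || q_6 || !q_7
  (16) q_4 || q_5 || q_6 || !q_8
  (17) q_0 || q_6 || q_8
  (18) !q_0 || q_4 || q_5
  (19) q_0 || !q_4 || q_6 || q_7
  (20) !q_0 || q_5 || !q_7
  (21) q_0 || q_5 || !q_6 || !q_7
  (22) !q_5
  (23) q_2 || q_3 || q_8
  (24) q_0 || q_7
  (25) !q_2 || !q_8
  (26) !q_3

q_0 = True, q_1 = False, q_2 = True, q_3 = False, q_4 = True, q_5 = False, q_6 = False, q_7 = False, q_8 = False

Unit clause (!q_5) forces q_5 = False.
Unit clause (!q_3) forces q_3 = False.
Try q_0 = False:
  (q_0 || q_7) forces q_7 = True.
  (q_3 || !q_7 || q_8) forces q_8 = True.
  (q_3 || q_4 || q_5 || !q_8) forces q_4 = True.
  (q_0 || q_2 || !q_4 || !q_8) forces q_2 = True.
  clause (!q_2 || !q_8) is falsified — backtrack.
So q_0 = True.
  then (!q_0 || q_4 || q_5) forces q_4 = True.
  then (!q_0 || q_5 || !q_7) forces q_7 = False.
Set q_1 = False.
  then (q_1 || q_3 || !q_4 || !q_8) forces q_8 = False.
  then (q_2 || q_3 || q_8) forces q_2 = True.
Set q_6 = False.
All clauses satisfied.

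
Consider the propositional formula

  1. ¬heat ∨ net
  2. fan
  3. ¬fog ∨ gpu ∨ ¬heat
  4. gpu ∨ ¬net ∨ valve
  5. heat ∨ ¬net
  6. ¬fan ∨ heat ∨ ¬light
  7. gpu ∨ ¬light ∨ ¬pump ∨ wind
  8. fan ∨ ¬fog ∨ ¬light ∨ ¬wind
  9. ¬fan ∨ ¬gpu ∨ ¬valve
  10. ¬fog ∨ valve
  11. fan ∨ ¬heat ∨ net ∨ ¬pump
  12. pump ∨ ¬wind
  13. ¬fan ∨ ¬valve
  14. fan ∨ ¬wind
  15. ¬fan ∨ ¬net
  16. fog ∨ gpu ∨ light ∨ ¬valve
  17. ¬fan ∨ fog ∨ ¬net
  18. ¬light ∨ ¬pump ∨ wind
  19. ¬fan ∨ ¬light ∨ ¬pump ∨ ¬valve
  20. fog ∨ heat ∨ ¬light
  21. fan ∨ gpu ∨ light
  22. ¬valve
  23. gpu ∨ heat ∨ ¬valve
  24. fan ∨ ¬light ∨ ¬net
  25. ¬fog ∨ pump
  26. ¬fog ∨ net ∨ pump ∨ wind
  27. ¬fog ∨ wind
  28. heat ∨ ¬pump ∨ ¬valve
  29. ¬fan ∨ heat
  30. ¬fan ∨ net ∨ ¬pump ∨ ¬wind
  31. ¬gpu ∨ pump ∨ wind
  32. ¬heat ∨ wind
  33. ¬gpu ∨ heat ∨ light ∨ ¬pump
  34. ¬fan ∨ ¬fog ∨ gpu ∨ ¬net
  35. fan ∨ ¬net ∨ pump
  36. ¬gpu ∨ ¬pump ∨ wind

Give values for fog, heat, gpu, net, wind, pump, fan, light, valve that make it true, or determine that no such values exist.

The formula is unsatisfiable.

Case heat = True:
  (¬heat ∨ net) forces net = True.
  (fan) forces fan = True.
  Clause (¬fan ∨ ¬net) is falsified — contradiction.
Case heat = False:
  (fan) forces fan = True.
  Clause (¬fan ∨ heat) is falsified — contradiction.
Both cases fail, so the formula is unsatisfiable.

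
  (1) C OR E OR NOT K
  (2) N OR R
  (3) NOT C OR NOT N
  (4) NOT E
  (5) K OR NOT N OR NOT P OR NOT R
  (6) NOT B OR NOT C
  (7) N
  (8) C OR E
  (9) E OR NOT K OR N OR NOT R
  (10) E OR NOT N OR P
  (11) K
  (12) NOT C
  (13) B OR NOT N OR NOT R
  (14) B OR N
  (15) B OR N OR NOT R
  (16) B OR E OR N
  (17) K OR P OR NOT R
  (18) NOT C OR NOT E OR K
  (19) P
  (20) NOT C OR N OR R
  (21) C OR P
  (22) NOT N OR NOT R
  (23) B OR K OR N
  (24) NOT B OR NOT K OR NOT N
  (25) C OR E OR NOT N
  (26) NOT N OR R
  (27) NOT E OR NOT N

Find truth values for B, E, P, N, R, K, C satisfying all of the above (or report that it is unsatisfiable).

Case C = True:
  Clause (NOT C) is falsified — contradiction.
Case C = False:
  (NOT E) forces E = False.
  Clause (C OR E) is falsified — contradiction.
Both cases fail, so the formula is unsatisfiable.

No satisfying assignment exists.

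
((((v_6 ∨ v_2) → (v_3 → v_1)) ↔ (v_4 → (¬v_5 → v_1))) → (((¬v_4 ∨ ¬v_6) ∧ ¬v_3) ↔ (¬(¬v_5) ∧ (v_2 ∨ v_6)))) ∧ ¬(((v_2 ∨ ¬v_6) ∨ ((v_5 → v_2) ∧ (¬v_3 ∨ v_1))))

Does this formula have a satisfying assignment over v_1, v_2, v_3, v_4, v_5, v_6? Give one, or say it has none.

v_1 = True; v_2 = False; v_3 = False; v_4 = False; v_5 = True; v_6 = True

  (((v_6 ∨ v_2) → (v_3 → v_1)) ↔ (v_4 → (¬v_5 → v_1))) → (((¬v_4 ∨ ¬v_6) ∧ ¬v_3) ↔ (¬(¬v_5) ∧ (v_2 ∨ v_6))) = True
    ((v_6 ∨ v_2) → (v_3 → v_1)) ↔ (v_4 → (¬v_5 → v_1)) = True
      (v_6 ∨ v_2) → (v_3 → v_1) = True
        v_6 ∨ v_2 = True
        v_3 → v_1 = True
      v_4 → (¬v_5 → v_1) = True
        ¬v_5 → v_1 = True
          ¬v_5 = False
    ((¬v_4 ∨ ¬v_6) ∧ ¬v_3) ↔ (¬(¬v_5) ∧ (v_2 ∨ v_6)) = True
      (¬v_4 ∨ ¬v_6) ∧ ¬v_3 = True
        ¬v_4 ∨ ¬v_6 = True
          ¬v_4 = True
          ¬v_6 = False
        ¬v_3 = True
      ¬(¬v_5) ∧ (v_2 ∨ v_6) = True
        ¬(¬v_5) = True
          ¬v_5 = False
        v_2 ∨ v_6 = True
  ¬(((v_2 ∨ ¬v_6) ∨ ((v_5 → v_2) ∧ (¬v_3 ∨ v_1)))) = True
    (v_2 ∨ ¬v_6) ∨ ((v_5 → v_2) ∧ (¬v_3 ∨ v_1)) = False
      v_2 ∨ ¬v_6 = False
        ¬v_6 = False
      (v_5 → v_2) ∧ (¬v_3 ∨ v_1) = False
        v_5 → v_2 = False
        ¬v_3 ∨ v_1 = True
          ¬v_3 = True
Both conjuncts True, so the formula holds.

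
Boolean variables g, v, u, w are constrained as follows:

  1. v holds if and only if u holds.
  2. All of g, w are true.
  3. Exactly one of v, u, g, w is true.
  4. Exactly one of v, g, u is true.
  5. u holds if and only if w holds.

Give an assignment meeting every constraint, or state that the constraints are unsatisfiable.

Case g = True:
  (2) forces w = True.
  Constraint (3) is violated (g=T, w=T) — contradiction.
Case g = False:
  Constraint (2) is violated (g=F) — contradiction.
Both cases fail — unsatisfiable.

Unsatisfiable — no assignment works.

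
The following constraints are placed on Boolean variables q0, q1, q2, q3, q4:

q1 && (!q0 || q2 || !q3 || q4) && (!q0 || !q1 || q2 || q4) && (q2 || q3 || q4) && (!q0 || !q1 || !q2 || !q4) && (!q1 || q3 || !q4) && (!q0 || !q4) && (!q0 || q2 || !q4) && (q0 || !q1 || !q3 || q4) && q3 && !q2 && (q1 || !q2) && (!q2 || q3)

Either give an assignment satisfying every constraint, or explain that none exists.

Unit clause (q1) forces q1 = True.
Unit clause (q3) forces q3 = True.
Unit clause (!q2) forces q2 = False.
Set q0 = False.
  then (q0 || !q1 || !q3 || q4) forces q4 = True.
All clauses satisfied.

q0: False, q1: True, q2: False, q3: True, q4: True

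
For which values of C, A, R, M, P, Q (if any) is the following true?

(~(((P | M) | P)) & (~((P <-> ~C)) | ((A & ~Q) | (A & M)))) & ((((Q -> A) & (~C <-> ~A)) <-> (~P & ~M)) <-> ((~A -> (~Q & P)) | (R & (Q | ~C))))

C = True, A = True, R = True, M = False, P = False, Q = False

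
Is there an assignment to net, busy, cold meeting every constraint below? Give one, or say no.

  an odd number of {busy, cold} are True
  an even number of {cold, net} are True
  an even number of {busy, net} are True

The formula is unsatisfiable.

Adding constraints 1, 2, 3 mod 2: every variable appears an even number of times on the left, so the left side is 0.
But the right sides sum to 1 (mod 2). 0 ≠ 1 — the system is inconsistent.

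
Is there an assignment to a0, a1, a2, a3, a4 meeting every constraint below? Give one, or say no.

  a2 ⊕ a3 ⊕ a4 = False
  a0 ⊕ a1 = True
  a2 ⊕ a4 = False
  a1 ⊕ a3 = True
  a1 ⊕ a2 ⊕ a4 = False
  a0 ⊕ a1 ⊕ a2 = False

Adding constraints 1, 4, 5 mod 2: every variable appears an even number of times on the left, so the left side is 0.
But the right sides sum to 1 (mod 2). 0 ≠ 1 — the system is inconsistent.

UNSATISFIABLE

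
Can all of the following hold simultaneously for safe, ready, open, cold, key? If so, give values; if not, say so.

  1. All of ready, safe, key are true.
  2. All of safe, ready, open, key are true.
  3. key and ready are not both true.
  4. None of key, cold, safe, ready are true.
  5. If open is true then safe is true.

UNSATISFIABLE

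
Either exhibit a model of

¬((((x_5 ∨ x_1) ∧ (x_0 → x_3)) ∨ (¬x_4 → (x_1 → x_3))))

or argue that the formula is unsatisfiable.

x_0 = True; x_1 = True; x_3 = False; x_4 = False; x_5 = False

  ¬((((x_5 ∨ x_1) ∧ (x_0 → x_3)) ∨ (¬x_4 → (x_1 → x_3)))) = True
    ((x_5 ∨ x_1) ∧ (x_0 → x_3)) ∨ (¬x_4 → (x_1 → x_3)) = False
      (x_5 ∨ x_1) ∧ (x_0 → x_3) = False
        x_5 ∨ x_1 = True
        x_0 → x_3 = False
      ¬x_4 → (x_1 → x_3) = False
        ¬x_4 = True
        x_1 → x_3 = False
The formula evaluates to True.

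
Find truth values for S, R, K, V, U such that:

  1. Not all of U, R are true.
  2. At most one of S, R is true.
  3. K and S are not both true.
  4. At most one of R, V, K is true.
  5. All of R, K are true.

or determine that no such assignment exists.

Case K = True:
  (3) with K=T forces S = False.
  (4) with K=T forces R = False.
  Constraint (5) is violated (R=F) — contradiction.
Case K = False:
  Constraint (5) is violated (K=F) — contradiction.
Both cases fail — unsatisfiable.

The formula is unsatisfiable.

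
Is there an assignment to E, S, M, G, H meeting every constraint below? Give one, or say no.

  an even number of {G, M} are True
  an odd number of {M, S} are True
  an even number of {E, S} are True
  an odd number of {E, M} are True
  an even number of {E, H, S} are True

E = False, S = False, M = True, G = True, H = False

{G, M}: 2 true → even ✓
{M, S}: 1 true → odd ✓
{E, S}: 0 true → even ✓
{E, M}: 1 true → odd ✓
{E, H, S}: 0 true → even ✓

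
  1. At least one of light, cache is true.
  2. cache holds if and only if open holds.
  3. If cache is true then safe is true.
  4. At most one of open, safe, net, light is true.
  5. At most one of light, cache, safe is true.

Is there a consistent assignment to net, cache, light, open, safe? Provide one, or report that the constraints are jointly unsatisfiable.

net = False, cache = False, light = True, open = False, safe = False

  (1) {light, cache}: 1 true — at least one ✓
  (2) cache=F, open=F — same ✓
  (3) cache=F ⇒ safe: vacuous ✓
  (4) {open, safe, net, light}: 1 true — at most one ✓
  (5) {light, cache, safe}: 1 true — at most one ✓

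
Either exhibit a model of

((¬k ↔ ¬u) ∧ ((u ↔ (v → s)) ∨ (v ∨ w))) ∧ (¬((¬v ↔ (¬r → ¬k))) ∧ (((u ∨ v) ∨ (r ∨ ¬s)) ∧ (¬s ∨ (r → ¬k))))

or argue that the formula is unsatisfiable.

w = False; v = True; s = False; k = False; r = False; u = False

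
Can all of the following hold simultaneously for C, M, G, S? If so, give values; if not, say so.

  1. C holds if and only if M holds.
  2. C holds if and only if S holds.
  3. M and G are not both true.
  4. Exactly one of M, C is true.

UNSATISFIABLE

Case C = True:
  (1) with C=T forces M = True.
  Constraint (4) is violated (M=T, C=T) — contradiction.
Case C = False:
  (1) with C=F forces M = False.
  Constraint (4) is violated (M=F, C=F) — contradiction.
Both cases fail — unsatisfiable.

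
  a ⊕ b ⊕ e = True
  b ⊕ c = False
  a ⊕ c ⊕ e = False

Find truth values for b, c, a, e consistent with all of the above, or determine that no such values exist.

Unsatisfiable

Adding constraints 1, 2, 3 mod 2: every variable appears an even number of times on the left, so the left side is 0.
But the right sides sum to 1 (mod 2). 0 ≠ 1 — the system is inconsistent.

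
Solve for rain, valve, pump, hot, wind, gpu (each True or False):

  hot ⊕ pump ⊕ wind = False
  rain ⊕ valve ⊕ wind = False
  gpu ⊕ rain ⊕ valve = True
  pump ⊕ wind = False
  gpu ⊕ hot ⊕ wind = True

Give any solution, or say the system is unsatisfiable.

rain: False, valve: True, pump: True, hot: False, wind: True, gpu: False

hot ⊕ pump ⊕ wind = F ⊕ T ⊕ T = False ✓
rain ⊕ valve ⊕ wind = F ⊕ T ⊕ T = False ✓
gpu ⊕ rain ⊕ valve = F ⊕ F ⊕ T = True ✓
pump ⊕ wind = T ⊕ T = False ✓
gpu ⊕ hot ⊕ wind = F ⊕ F ⊕ T = True ✓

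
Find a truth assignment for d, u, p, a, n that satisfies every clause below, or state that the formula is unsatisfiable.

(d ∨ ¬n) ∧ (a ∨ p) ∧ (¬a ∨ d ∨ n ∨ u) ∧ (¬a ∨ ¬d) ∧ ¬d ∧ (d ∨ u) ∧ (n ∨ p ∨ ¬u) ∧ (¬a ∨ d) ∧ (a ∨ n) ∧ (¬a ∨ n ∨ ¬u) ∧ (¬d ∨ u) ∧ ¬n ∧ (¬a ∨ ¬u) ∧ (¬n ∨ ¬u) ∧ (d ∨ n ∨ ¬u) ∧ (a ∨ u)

Case d = True:
  Clause (¬d) is falsified — contradiction.
Case d = False:
  (d ∨ ¬n) forces n = False.
  (d ∨ u) forces u = True.
  Clause (d ∨ n ∨ ¬u) is falsified — contradiction.
Both cases fail, so the formula is unsatisfiable.

UNSATISFIABLE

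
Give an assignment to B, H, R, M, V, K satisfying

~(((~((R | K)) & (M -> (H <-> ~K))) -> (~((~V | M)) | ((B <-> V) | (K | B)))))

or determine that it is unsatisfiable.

B: False, H: True, R: False, M: True, V: True, K: False

  ~(((~((R | K)) & (M -> (H <-> ~K))) -> (~((~V | M)) | ((B <-> V) | (K | B))))) = True
    (~((R | K)) & (M -> (H <-> ~K))) -> (~((~V | M)) | ((B <-> V) | (K | B))) = False
      ~((R | K)) & (M -> (H <-> ~K)) = True
        ~((R | K)) = True
          R | K = False
        M -> (H <-> ~K) = True
          H <-> ~K = True
            ~K = True
      ~((~V | M)) | ((B <-> V) | (K | B)) = False
        ~((~V | M)) = False
          ~V | M = True
            ~V = False
        (B <-> V) | (K | B) = False
          B <-> V = False
          K | B = False
The formula evaluates to True.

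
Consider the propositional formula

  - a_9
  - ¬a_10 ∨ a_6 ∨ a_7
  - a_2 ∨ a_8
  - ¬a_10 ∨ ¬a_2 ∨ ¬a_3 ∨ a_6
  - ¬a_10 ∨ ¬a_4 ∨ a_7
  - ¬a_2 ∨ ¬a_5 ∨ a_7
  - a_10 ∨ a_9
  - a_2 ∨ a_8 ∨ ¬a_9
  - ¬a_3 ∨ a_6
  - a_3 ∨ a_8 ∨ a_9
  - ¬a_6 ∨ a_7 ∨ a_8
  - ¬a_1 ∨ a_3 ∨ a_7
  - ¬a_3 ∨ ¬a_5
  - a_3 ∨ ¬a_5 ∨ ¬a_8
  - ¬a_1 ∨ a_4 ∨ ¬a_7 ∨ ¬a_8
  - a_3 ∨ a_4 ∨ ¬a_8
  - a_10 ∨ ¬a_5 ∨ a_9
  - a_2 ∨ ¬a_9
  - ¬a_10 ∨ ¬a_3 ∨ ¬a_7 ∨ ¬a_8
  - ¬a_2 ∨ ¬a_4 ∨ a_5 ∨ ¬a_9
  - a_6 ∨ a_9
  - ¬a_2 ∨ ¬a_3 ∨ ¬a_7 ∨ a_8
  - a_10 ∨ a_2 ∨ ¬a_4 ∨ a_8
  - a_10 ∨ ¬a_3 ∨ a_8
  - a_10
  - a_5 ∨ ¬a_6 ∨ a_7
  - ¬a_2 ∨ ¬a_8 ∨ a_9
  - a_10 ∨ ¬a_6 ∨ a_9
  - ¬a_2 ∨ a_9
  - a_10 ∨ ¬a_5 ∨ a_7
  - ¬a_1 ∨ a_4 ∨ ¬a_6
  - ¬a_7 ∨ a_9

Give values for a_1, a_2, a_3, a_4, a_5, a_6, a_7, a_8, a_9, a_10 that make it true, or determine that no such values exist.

Unit clause (a_9) forces a_9 = True.
In (a_2 ∨ ¬a_9) only a_2 is left, so a_2 = True.
Unit clause (a_10) forces a_10 = True.
Set a_1 = True.
Try a_3 = True:
  (¬a_10 ∨ ¬a_2 ∨ ¬a_3 ∨ a_6) forces a_6 = True.
  (¬a_3 ∨ ¬a_5) forces a_5 = False.
  (¬a_2 ∨ ¬a_4 ∨ a_5 ∨ ¬a_9) forces a_4 = False.
  clause (¬a_1 ∨ a_4 ∨ ¬a_6) is falsified — backtrack.
So a_3 = False.
  then (¬a_1 ∨ a_3 ∨ a_7) forces a_7 = True.
Set a_4 = True.
  then (¬a_2 ∨ ¬a_4 ∨ a_5 ∨ ¬a_9) forces a_5 = True.
  then (a_3 ∨ ¬a_5 ∨ ¬a_8) forces a_8 = False.
Set a_6 = True.
All clauses satisfied.

a_1 = True; a_2 = True; a_3 = False; a_4 = True; a_5 = True; a_6 = True; a_7 = True; a_8 = False; a_9 = True; a_10 = True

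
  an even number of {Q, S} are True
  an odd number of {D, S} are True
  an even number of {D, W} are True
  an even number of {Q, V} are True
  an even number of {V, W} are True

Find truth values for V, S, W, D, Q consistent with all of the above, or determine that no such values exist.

UNSATISFIABLE

Adding constraints 1, 2, 3, 4, 5 mod 2: every variable appears an even number of times on the left, so the left side is 0.
But the right sides sum to 1 (mod 2). 0 ≠ 1 — the system is inconsistent.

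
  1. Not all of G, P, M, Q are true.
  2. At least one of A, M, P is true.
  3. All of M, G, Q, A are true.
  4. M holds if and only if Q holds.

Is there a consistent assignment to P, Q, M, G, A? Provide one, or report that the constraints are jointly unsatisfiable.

P: False, Q: True, M: True, G: True, A: True

  (1) {G, P, M, Q}: 3/4 true — not all ✓
  (2) {A, M, P}: 2 true — at least one ✓
  (3) {M, G, Q, A}: all 4 true ✓
  (4) M=T, Q=T — same ✓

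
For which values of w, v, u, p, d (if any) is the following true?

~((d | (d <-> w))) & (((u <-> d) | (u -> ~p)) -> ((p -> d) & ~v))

w = True; v = True; u = True; p = True; d = False

  ~((d | (d <-> w))) = True
    d | (d <-> w) = False
      d <-> w = False
  ((u <-> d) | (u -> ~p)) -> ((p -> d) & ~v) = True
    (u <-> d) | (u -> ~p) = False
      u <-> d = False
      u -> ~p = False
        ~p = False
    (p -> d) & ~v = False
      p -> d = False
      ~v = False
Both conjuncts True, so the formula holds.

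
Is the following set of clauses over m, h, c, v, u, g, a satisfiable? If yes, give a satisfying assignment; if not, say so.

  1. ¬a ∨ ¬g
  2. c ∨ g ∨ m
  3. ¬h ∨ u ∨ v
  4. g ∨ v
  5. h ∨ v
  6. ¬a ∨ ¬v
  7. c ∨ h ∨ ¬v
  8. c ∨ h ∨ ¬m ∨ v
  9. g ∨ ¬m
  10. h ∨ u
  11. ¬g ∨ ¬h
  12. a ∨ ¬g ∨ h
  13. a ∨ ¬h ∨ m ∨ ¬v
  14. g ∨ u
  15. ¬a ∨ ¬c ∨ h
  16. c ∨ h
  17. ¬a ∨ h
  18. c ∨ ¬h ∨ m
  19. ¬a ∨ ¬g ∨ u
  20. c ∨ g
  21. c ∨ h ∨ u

m=F; h=F; c=T; v=T; u=T; g=F; a=F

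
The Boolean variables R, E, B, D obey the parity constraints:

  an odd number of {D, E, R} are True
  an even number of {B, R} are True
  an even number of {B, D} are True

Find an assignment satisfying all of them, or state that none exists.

R=T, E=T, B=T, D=T

{D, E, R}: 3 true → odd ✓
{B, R}: 2 true → even ✓
{B, D}: 2 true → even ✓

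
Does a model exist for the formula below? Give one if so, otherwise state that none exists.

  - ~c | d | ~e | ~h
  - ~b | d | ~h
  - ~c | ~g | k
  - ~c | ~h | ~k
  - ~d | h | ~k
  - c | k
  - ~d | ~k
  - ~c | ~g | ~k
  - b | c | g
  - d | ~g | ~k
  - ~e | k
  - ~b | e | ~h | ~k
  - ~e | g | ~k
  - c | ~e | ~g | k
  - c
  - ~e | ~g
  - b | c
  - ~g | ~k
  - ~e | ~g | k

g = False; b = True; k = False; d = True; h = True; c = True; e = False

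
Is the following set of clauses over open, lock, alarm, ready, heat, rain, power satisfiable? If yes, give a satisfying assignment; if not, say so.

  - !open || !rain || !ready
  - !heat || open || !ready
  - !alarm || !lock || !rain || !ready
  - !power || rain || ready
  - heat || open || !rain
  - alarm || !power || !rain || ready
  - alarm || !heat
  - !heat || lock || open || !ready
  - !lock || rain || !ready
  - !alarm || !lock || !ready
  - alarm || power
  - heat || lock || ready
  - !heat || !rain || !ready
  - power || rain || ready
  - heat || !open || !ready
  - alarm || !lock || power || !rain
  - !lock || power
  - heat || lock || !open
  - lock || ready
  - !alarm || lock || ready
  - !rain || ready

Set open = True.
Set lock = False.
  then (heat || lock || !open) forces heat = True.
  then (lock || ready) forces ready = True.
  then (!open || !rain || !ready) forces rain = False.
  then (alarm || !heat) forces alarm = True.
Set power = True.
All clauses satisfied.

open = True, lock = False, alarm = True, ready = True, heat = True, rain = False, power = True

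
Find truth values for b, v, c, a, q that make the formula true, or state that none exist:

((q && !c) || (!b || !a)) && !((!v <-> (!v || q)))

b=T, v=T, c=T, a=F, q=T

  (q && !c) || (!b || !a) = True
    q && !c = False
      !c = False
    !b || !a = True
      !b = False
      !a = True
  !((!v <-> (!v || q))) = True
    !v <-> (!v || q) = False
      !v = False
      !v || q = True
        !v = False
Both conjuncts True, so the formula holds.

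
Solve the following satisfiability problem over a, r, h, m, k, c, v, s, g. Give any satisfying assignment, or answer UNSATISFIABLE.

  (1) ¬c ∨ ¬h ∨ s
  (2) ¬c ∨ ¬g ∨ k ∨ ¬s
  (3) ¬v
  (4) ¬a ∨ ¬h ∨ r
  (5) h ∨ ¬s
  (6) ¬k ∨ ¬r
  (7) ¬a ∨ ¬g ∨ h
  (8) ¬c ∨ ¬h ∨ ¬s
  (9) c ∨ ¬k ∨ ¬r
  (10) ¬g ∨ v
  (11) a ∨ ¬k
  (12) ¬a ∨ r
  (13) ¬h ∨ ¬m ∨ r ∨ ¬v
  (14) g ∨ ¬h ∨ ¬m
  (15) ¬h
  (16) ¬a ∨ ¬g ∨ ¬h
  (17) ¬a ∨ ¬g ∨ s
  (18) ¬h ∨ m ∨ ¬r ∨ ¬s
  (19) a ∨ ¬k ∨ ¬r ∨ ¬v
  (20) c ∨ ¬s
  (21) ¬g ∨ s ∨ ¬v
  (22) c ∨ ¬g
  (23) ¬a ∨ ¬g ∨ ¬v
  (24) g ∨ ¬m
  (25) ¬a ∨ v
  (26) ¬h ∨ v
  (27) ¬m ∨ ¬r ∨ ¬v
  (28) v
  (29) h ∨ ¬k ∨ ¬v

Unsatisfiable

Case v = True:
  Clause (¬v) is falsified — contradiction.
Case v = False:
  Clause (v) is falsified — contradiction.
Both cases fail, so the formula is unsatisfiable.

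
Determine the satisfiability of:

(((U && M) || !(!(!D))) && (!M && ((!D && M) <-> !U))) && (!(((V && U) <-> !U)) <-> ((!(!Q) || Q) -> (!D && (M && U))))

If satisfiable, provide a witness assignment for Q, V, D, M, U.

Q = False; V = True; D = False; M = False; U = True

  ((U && M) || !(!(!D))) && (!M && ((!D && M) <-> !U)) = True
    (U && M) || !(!(!D)) = True
      U && M = False
      !(!(!D)) = True
        !(!D) = False
          !D = True
    !M && ((!D && M) <-> !U) = True
      !M = True
      (!D && M) <-> !U = True
        !D && M = False
          !D = True
        !U = False
  !(((V && U) <-> !U)) <-> ((!(!Q) || Q) -> (!D && (M && U))) = True
    !(((V && U) <-> !U)) = True
      (V && U) <-> !U = False
        V && U = True
        !U = False
    (!(!Q) || Q) -> (!D && (M && U)) = True
      !(!Q) || Q = False
        !(!Q) = False
          !Q = True
      !D && (M && U) = False
        !D = True
        M && U = False
Both conjuncts True, so the formula holds.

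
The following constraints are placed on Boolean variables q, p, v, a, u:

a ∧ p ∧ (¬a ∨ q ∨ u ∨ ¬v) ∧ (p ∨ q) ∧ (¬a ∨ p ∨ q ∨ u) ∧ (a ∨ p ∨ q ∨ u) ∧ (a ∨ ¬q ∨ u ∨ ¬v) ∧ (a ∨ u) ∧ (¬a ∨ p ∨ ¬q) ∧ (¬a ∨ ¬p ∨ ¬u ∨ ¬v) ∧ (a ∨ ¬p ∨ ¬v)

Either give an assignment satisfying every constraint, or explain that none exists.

q: False, p: True, v: False, a: True, u: True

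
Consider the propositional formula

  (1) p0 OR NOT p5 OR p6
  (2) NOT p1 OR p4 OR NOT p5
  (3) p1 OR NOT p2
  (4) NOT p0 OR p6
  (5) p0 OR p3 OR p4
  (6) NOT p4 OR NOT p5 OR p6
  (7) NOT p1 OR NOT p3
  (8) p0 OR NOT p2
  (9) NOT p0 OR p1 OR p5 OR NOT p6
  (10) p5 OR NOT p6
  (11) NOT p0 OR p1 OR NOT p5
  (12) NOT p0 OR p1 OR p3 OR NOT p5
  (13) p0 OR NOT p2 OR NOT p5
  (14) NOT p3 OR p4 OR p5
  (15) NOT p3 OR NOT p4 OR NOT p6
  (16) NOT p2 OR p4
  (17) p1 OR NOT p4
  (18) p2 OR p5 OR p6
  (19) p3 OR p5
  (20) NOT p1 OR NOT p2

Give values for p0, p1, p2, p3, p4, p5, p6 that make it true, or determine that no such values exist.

p0=F; p1=T; p2=F; p3=F; p4=T; p5=T; p6=T

Set p0 = False.
  then (p0 OR NOT p2) forces p2 = False.
Set p1 = True.
  then (NOT p1 OR NOT p3) forces p3 = False.
  then (p3 OR p5) forces p5 = True.
  then (p0 OR NOT p5 OR p6) forces p6 = True.
  then (NOT p1 OR p4 OR NOT p5) forces p4 = True.
All clauses satisfied.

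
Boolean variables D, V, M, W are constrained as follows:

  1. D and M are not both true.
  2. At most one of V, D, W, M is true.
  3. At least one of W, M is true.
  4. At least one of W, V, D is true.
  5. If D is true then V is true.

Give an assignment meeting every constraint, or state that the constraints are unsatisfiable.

D=F, V=F, M=F, W=T

  (1) D=F, M=F — not both ✓
  (2) {V, D, W, M}: 1 true — at most one ✓
  (3) {W, M}: 1 true — at least one ✓
  (4) {W, V, D}: 1 true — at least one ✓
  (5) D=F ⇒ V: vacuous ✓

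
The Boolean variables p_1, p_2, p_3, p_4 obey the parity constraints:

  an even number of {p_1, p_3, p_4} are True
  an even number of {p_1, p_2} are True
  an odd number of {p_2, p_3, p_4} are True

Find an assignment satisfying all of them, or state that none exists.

Unsatisfiable — no assignment works.

Adding constraints 1, 2, 3 mod 2: every variable appears an even number of times on the left, so the left side is 0.
But the right sides sum to 1 (mod 2). 0 ≠ 1 — the system is inconsistent.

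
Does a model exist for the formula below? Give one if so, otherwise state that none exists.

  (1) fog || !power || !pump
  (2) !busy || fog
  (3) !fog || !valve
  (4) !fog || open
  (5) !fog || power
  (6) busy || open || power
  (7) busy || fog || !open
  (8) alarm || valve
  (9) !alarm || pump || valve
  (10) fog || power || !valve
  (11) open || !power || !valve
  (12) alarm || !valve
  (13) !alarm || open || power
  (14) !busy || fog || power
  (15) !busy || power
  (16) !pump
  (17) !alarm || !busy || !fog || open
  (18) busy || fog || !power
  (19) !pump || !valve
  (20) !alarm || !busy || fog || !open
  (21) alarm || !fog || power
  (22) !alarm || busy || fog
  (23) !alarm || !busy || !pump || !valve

Unsatisfiable

Case alarm = True:
  (!pump) forces pump = False.
  (!alarm || pump || valve) forces valve = True.
  (!fog || !valve) forces fog = False.
  (!busy || fog) forces busy = False.
  Clause (!alarm || busy || fog) is falsified — contradiction.
Case alarm = False:
  (alarm || valve) forces valve = True.
  Clause (alarm || !valve) is falsified — contradiction.
Both cases fail, so the formula is unsatisfiable.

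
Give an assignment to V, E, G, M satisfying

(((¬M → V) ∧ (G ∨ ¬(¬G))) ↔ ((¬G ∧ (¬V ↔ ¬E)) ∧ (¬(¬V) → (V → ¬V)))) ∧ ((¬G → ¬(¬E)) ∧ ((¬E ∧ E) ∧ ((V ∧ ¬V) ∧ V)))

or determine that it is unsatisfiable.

Case V = True: the conjunct ¬V is False.
Case V = False: the conjunct V is False.
Both cases fail — unsatisfiable.

UNSATISFIABLE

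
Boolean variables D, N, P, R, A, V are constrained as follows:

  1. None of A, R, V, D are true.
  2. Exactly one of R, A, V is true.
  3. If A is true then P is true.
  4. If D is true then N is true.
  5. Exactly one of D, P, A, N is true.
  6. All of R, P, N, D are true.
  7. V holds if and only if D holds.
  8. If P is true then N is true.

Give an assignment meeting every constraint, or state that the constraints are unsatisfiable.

Case D = True:
  Constraint (1) is violated (D=T) — contradiction.
Case D = False:
  Constraint (6) is violated (D=F) — contradiction.
Both cases fail — unsatisfiable.

Unsatisfiable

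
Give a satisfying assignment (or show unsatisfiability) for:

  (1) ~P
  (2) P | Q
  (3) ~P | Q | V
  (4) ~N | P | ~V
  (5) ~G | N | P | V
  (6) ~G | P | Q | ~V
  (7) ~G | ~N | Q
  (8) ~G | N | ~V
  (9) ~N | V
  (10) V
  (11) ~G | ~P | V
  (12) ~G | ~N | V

Unit clause (~P) forces P = False.
In (P | Q) only Q is left, so Q = True.
Unit clause (V) forces V = True.
In (~N | P | ~V) only ~N is left, so N = False.
In (~G | N | ~V) only ~G is left, so G = False.
All clauses satisfied.

P = False, G = False, V = True, N = False, Q = True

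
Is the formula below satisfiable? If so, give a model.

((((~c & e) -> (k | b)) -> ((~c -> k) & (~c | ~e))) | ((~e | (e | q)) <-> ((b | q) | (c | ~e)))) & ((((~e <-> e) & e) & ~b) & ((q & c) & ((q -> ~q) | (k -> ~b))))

The conjunct ~e <-> e is unsatisfiable on its own:
  e=F: evaluates to False.
  e=T: evaluates to False.
So the whole conjunction is unsatisfiable.

The formula is unsatisfiable.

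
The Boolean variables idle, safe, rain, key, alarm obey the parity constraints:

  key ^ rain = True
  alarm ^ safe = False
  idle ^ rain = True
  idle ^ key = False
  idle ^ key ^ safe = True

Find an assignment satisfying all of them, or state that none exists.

idle=F, safe=T, rain=T, key=F, alarm=T

key ^ rain = F ^ T = True ✓
alarm ^ safe = T ^ T = False ✓
idle ^ rain = F ^ T = True ✓
idle ^ key = F ^ F = False ✓
idle ^ key ^ safe = F ^ F ^ T = True ✓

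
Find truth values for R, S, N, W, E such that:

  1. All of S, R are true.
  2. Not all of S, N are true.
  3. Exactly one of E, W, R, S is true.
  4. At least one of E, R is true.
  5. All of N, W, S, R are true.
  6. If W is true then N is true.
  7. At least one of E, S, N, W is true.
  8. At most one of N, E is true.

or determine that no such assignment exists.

Case R = True:
  (1) forces S = True.
  Constraint (3) is violated (R=T, S=T) — contradiction.
Case R = False:
  Constraint (1) is violated (R=F) — contradiction.
Both cases fail — unsatisfiable.

No satisfying assignment exists.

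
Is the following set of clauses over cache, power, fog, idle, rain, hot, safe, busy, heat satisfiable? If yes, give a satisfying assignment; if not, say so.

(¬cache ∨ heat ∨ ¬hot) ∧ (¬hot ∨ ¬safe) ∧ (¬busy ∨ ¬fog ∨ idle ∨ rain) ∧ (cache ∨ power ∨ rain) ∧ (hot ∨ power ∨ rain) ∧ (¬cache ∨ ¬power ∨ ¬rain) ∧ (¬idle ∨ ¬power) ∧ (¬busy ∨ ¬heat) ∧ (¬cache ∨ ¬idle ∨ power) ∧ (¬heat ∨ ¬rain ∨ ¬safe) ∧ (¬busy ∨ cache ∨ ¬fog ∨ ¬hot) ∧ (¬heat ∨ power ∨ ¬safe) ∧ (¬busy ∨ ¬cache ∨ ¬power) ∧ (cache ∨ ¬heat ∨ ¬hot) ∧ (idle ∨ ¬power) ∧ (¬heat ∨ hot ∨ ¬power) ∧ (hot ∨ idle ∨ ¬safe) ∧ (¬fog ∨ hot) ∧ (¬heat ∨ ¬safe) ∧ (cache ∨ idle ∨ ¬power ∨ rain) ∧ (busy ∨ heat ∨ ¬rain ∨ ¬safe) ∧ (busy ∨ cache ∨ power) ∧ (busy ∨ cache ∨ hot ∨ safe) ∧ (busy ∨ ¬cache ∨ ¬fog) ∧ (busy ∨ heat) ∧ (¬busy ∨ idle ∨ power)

cache: False; power: False; fog: False; idle: True; rain: True; hot: False; safe: False; busy: True; heat: False

Set cache = False.
Set power = False.
  then (cache ∨ power ∨ rain) forces rain = True.
  then (busy ∨ cache ∨ power) forces busy = True.
  then (¬busy ∨ idle ∨ power) forces idle = True.
  then (¬busy ∨ ¬heat) forces heat = False.
Try fog = True:
  (¬busy ∨ cache ∨ ¬fog ∨ ¬hot) forces hot = False.
  clause (¬fog ∨ hot) is falsified — backtrack.
So fog = False.
Set hot = False.
Set safe = False.
All clauses satisfied.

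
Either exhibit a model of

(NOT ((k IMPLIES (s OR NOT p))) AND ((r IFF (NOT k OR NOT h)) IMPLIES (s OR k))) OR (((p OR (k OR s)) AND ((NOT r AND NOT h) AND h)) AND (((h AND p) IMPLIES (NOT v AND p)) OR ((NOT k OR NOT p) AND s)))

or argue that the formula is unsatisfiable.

v = True, h = True, s = False, p = True, r = True, k = True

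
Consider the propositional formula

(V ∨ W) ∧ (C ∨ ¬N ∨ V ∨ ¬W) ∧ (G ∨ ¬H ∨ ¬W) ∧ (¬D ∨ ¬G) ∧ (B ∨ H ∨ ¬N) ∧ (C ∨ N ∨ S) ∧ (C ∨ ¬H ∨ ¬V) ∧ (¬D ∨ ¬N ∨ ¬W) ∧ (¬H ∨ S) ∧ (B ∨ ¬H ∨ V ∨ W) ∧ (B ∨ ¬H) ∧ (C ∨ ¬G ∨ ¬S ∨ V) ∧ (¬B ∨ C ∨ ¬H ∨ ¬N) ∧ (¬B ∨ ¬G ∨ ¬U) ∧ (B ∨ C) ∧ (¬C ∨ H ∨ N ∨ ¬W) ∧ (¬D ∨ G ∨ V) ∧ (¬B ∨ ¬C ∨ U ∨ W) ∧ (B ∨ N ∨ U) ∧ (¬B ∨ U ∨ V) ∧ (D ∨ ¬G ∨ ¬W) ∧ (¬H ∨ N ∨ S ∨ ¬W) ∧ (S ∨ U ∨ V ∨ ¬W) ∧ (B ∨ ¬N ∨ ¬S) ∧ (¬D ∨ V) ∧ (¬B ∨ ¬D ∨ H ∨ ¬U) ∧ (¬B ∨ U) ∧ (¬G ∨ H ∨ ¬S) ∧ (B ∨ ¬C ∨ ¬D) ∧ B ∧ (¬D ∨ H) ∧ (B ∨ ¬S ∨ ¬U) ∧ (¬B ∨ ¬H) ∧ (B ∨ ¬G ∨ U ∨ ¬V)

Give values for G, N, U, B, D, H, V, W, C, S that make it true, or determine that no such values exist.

G = False, N = True, U = True, B = True, D = False, H = False, V = False, W = True, C = True, S = True

Unit clause (B) forces B = True.
In (¬B ∨ ¬H) only ¬H is left, so H = False.
In (¬B ∨ U) only U is left, so U = True.
In (¬D ∨ H) only ¬D is left, so D = False.
In (¬B ∨ ¬G ∨ ¬U) only ¬G is left, so G = False.
Set N = True.
Set V = False.
  then (V ∨ W) forces W = True.
  then (C ∨ ¬N ∨ V ∨ ¬W) forces C = True.
Set S = True.
All clauses satisfied.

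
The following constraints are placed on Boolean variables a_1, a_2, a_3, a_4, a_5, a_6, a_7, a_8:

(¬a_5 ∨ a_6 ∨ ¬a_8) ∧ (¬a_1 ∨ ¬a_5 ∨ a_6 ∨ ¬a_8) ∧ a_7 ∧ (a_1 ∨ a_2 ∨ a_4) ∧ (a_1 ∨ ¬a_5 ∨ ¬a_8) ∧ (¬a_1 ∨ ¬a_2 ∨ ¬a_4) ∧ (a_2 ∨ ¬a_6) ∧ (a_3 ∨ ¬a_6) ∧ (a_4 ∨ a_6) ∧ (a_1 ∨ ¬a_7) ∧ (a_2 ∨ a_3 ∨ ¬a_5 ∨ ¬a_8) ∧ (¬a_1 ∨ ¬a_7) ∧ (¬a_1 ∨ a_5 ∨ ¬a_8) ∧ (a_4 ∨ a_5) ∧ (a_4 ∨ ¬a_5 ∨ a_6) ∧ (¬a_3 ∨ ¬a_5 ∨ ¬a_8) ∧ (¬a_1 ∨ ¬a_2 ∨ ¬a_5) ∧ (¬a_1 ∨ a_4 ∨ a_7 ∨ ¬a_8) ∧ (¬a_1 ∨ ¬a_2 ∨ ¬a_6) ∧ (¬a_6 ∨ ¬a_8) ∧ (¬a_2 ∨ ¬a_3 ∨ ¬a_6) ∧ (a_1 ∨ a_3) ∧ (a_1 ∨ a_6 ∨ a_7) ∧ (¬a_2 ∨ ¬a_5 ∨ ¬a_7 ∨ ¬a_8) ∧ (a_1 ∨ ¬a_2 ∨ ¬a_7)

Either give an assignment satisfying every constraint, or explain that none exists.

UNSATISFIABLE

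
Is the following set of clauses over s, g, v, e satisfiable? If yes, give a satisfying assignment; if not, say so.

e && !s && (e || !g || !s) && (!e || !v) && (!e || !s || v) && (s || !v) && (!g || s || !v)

s=F; g=T; v=F; e=T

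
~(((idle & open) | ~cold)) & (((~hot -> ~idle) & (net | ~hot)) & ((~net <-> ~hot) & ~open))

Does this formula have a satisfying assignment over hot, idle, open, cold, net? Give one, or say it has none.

hot: True, idle: False, open: False, cold: True, net: True

  ~(((idle & open) | ~cold)) = True
    (idle & open) | ~cold = False
      idle & open = False
      ~cold = False
  ((~hot -> ~idle) & (net | ~hot)) & ((~net <-> ~hot) & ~open) = True
    (~hot -> ~idle) & (net | ~hot) = True
      ~hot -> ~idle = True
        ~hot = False
        ~idle = True
      net | ~hot = True
        ~hot = False
    (~net <-> ~hot) & ~open = True
      ~net <-> ~hot = True
        ~net = False
        ~hot = False
      ~open = True
Both conjuncts True, so the formula holds.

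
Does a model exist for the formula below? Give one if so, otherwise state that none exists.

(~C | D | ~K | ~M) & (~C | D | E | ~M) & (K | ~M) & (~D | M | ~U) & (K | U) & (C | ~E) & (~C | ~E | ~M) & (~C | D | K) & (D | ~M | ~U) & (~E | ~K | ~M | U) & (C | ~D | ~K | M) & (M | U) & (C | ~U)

C: True; E: True; U: True; K: True; M: False; D: False

Set C = True.
Set E = True.
  then (~C | ~E | ~M) forces M = False.
  then (M | U) forces U = True.
  then (~D | M | ~U) forces D = False.
  then (~C | D | K) forces K = True.
All clauses satisfied.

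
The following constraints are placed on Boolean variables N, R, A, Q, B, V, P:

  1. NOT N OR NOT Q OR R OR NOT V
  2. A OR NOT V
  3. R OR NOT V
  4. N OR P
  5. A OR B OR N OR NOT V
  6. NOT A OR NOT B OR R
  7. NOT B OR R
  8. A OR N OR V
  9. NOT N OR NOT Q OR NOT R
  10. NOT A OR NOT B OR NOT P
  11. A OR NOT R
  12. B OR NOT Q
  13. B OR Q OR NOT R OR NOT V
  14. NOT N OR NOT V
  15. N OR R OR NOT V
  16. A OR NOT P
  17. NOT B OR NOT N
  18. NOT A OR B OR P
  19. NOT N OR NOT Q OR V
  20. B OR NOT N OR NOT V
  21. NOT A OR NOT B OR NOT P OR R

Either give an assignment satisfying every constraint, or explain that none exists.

N=T; R=F; A=F; Q=F; B=F; V=F; P=F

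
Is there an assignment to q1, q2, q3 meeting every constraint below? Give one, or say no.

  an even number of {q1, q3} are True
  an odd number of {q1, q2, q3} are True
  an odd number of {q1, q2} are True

q1 = False, q2 = True, q3 = False

{q1, q3}: 0 true → even ✓
{q1, q2, q3}: 1 true → odd ✓
{q1, q2}: 1 true → odd ✓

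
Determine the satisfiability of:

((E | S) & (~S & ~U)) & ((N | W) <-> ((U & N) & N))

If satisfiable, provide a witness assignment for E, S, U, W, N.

E = True, S = False, U = False, W = False, N = False

  (E | S) & (~S & ~U) = True
    E | S = True
    ~S & ~U = True
      ~S = True
      ~U = True
  (N | W) <-> ((U & N) & N) = True
    N | W = False
    (U & N) & N = False
      U & N = False
Both conjuncts True, so the formula holds.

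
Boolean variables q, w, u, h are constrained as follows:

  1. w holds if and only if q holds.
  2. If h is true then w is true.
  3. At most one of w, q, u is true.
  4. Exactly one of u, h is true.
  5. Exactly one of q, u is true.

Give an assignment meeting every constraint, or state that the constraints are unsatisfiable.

q = False; w = False; u = True; h = False

  (1) w=F, q=F — same ✓
  (2) h=F ⇒ w: vacuous ✓
  (3) {w, q, u}: 1 true — at most one ✓
  (4) {u, h}: 1 true — exactly one ✓
  (5) {q, u}: 1 true — exactly one ✓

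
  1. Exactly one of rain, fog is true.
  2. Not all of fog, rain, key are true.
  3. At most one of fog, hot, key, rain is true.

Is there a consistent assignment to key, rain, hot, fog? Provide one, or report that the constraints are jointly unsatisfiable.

key = False, rain = False, hot = False, fog = True

  (1) {rain, fog}: 1 true — exactly one ✓
  (2) {fog, rain, key}: 1/3 true — not all ✓
  (3) {fog, hot, key, rain}: 1 true — at most one ✓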